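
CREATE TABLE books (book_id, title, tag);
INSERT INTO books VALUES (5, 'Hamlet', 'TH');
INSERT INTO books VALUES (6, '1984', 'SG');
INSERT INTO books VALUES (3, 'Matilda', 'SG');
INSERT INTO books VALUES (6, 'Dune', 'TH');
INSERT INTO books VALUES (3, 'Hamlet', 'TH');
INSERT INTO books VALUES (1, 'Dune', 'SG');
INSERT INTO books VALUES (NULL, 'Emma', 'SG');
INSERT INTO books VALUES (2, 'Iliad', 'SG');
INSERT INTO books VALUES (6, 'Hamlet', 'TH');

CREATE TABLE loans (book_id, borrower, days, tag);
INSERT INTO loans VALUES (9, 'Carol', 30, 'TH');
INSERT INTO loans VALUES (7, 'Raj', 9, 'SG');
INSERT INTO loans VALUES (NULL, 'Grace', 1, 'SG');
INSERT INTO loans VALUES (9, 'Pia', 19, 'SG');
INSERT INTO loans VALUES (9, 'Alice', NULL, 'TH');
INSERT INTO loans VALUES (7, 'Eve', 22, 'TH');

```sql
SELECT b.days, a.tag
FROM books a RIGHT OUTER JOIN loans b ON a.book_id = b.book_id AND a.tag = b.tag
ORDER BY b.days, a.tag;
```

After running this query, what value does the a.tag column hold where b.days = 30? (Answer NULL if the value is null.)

RIGHT JOIN keeps every row from `loans`; unmatched rows get NULL for `books`'s columns.
Matching on a.book_id = b.book_id AND a.tag = b.tag. A NULL in a compared column never satisfies the condition.
- a (book_id=5, tag=TH) has no partner in b.
- a (book_id=6, tag=SG) has no partner in b.
- a (book_id=3, tag=SG) has no partner in b.
- a (book_id=6, tag=TH) has no partner in b.
- a (book_id=3, tag=TH) has no partner in b.
- a (book_id=1, tag=SG) has no partner in b.
- a (book_id=NULL, tag=SG) has no partner in b.
- a (book_id=2, tag=SG) has no partner in b.
- a (book_id=6, tag=TH) has no partner in b.
- 6 row(s) from b found no a partner → padded with NULL.

NULL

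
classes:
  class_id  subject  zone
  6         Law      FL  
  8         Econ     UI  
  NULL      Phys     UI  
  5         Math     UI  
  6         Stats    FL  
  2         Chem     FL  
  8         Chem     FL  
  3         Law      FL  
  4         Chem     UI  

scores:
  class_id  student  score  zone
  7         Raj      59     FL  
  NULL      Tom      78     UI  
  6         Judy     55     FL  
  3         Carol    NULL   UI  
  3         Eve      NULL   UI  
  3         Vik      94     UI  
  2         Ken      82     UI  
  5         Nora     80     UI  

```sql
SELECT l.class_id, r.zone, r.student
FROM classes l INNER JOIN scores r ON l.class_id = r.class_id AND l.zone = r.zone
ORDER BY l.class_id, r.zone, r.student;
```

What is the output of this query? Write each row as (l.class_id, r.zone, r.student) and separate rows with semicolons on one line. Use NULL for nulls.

(5, UI, Nora); (6, FL, Judy); (6, FL, Judy)

INNER JOIN keeps only pairs where the ON condition holds.
Matching on l.class_id = r.class_id AND l.zone = r.zone. A NULL in a compared column never satisfies the condition.
Matched pairs: 3.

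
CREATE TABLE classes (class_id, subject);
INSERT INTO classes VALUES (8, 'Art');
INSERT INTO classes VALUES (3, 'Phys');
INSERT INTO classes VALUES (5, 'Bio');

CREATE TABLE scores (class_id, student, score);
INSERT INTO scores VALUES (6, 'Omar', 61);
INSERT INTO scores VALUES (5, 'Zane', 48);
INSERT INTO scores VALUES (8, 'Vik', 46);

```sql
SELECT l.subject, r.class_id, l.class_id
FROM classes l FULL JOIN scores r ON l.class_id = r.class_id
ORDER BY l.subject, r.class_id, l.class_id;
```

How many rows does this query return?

4

FULL OUTER JOIN keeps every row from both sides; unmatched rows get NULL for the other side's columns.
Matching on l.class_id = r.class_id.
- l[0] class_id=8 → 1 match(es) in r → 1 row(s).
- l[1] class_id=3 → no match; kept with NULLs on the r side.
- l[2] class_id=5 → 1 match(es) in r → 1 row(s).
- 1 r row(s) had no l match → kept, l columns NULL.
Total: 2 matched + 2 padded = 4 rows.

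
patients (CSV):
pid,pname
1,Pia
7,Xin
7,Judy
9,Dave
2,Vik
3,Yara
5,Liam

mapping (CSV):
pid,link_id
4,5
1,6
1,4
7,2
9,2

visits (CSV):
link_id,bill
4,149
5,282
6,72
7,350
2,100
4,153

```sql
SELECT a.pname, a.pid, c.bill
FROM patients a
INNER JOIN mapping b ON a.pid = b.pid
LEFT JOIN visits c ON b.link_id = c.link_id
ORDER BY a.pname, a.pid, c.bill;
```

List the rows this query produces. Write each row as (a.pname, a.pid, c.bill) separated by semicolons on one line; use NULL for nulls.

(Dave, 9, 100); (Judy, 7, 100); (Pia, 1, 72); (Pia, 1, 149); (Pia, 1, 153); (Xin, 7, 100)

Joins associate left-to-right: patients INNER JOIN mapping on pid gives 5 intermediate row(s).
Then LEFT JOIN `visits c` on link_id: each of those 5 rows is kept; rows whose b.link_id has no match in c get NULL for c's columns.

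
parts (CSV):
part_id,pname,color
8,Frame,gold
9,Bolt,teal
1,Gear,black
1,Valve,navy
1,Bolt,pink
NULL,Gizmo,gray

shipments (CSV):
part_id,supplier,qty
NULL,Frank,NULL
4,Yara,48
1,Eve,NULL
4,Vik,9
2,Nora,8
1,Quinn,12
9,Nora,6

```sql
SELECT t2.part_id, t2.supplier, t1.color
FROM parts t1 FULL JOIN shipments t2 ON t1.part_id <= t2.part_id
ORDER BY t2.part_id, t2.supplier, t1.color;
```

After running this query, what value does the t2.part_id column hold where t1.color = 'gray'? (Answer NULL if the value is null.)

NULL

FULL OUTER JOIN keeps every row from both sides; unmatched rows get NULL for the other side's columns.
Matching on t1.part_id <= t2.part_id. A NULL in a compared column never satisfies the condition.
Matched pairs: 20; unmatched t1 rows kept: 1; unmatched t2 rows kept: 1.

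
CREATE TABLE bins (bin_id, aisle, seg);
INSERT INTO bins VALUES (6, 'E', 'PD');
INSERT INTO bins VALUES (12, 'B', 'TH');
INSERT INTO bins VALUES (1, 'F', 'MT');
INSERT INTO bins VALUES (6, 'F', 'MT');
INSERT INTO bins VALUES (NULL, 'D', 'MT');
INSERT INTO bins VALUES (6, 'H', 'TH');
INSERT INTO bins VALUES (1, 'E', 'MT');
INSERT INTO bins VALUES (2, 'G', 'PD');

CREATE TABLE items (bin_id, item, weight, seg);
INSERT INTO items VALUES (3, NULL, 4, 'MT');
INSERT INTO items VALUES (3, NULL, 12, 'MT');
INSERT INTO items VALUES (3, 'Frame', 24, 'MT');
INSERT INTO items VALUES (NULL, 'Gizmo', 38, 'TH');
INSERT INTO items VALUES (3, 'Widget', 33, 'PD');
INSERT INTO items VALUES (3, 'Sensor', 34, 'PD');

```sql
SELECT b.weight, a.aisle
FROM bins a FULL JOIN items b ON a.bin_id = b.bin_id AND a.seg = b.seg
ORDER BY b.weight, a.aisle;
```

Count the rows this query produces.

14

FULL OUTER JOIN keeps every row from both sides; unmatched rows get NULL for the other side's columns.
Matching on a.bin_id = b.bin_id AND a.seg = b.seg. A NULL in a compared column never satisfies the condition.
- a[0] bin_id=6, seg=PD → no match; kept with NULLs on the b side.
- a[1] bin_id=12, seg=TH → no match; kept with NULLs on the b side.
- a[2] bin_id=1, seg=MT → no match; kept with NULLs on the b side.
- a[3] bin_id=6, seg=MT → no match; kept with NULLs on the b side.
- a[4] bin_id=NULL, seg=MT → no match; kept with NULLs on the b side.
- a[5] bin_id=6, seg=TH → no match; kept with NULLs on the b side.
- a[6] bin_id=1, seg=MT → no match; kept with NULLs on the b side.
- a[7] bin_id=2, seg=PD → no match; kept with NULLs on the b side.
- 6 b row(s) had no a match → kept, a columns NULL.
Total: 0 matched + 14 padded = 14 rows.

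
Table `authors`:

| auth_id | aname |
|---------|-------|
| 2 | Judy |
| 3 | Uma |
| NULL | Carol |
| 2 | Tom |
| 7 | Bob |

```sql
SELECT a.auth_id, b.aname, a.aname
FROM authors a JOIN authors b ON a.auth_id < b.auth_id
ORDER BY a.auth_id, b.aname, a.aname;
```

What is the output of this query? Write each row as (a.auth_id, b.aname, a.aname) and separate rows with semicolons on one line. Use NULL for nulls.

(2, Bob, Judy); (2, Bob, Tom); (2, Uma, Judy); (2, Uma, Tom); (3, Bob, Uma)

INNER JOIN keeps only pairs where the ON condition holds.
Matching on a.auth_id < b.auth_id. A NULL in a compared column never satisfies the condition.
Matched pairs: 5.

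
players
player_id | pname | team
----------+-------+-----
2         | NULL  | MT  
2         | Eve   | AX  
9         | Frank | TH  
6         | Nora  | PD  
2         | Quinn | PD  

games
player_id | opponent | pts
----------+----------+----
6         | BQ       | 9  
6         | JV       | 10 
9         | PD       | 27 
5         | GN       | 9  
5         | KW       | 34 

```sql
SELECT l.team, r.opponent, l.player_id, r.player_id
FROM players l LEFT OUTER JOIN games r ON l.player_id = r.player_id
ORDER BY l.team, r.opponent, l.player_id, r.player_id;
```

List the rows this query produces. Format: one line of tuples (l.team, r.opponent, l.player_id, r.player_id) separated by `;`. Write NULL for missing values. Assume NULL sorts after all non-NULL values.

LEFT JOIN keeps every row from `players`; unmatched rows get NULL for `games`'s columns.
Matching on l.player_id = r.player_id.
Matched pairs: 3; unmatched l rows kept: 3.

(AX, NULL, 2, NULL); (MT, NULL, 2, NULL); (PD, BQ, 6, 6); (PD, JV, 6, 6); (PD, NULL, 2, NULL); (TH, PD, 9, 9)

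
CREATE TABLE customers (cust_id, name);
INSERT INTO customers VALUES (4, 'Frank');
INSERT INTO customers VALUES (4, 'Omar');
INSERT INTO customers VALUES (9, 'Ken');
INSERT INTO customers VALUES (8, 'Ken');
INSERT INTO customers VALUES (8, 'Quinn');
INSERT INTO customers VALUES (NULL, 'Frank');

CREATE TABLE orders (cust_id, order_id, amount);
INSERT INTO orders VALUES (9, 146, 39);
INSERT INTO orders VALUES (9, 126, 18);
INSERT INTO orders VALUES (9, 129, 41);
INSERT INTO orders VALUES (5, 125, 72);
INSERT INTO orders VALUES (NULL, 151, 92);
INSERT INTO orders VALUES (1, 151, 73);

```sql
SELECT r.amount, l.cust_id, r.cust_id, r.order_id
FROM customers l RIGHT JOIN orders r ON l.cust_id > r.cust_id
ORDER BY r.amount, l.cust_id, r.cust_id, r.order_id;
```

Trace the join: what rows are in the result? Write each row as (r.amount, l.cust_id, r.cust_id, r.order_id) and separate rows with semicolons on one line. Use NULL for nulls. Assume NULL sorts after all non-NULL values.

RIGHT JOIN keeps every row from `orders`; unmatched rows get NULL for `customers`'s columns.
Matching on l.cust_id > r.cust_id. A NULL in a compared column never satisfies the condition.
- l (cust_id=4) pairs with 1 row(s) of r.
- l (cust_id=4) pairs with 1 row(s) of r.
- l (cust_id=9) pairs with 2 row(s) of r.
- l (cust_id=8) pairs with 2 row(s) of r.
- l (cust_id=8) pairs with 2 row(s) of r.
- l (cust_id=NULL) has no partner in r.
- plus 4 unmatched r row(s), each kept with NULL l columns.

(18, NULL, 9, 126); (39, NULL, 9, 146); (41, NULL, 9, 129); (72, 8, 5, 125); (72, 8, 5, 125); (72, 9, 5, 125); (73, 4, 1, 151); (73, 4, 1, 151); (73, 8, 1, 151); (73, 8, 1, 151); (73, 9, 1, 151); (92, NULL, NULL, 151)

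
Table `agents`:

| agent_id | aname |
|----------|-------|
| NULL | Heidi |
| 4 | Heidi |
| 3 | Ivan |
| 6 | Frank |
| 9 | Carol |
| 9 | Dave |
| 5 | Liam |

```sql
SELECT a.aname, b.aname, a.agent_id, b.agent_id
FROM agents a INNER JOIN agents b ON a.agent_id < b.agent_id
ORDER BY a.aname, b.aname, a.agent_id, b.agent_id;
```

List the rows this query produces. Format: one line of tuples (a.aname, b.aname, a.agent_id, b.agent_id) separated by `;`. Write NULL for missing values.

INNER JOIN keeps only pairs where the ON condition holds.
Matching on a.agent_id < b.agent_id. A NULL in a compared column never satisfies the condition.
- a[0] agent_id=NULL → no match; dropped.
- a[1] agent_id=4 → 4 match(es) in b → 4 row(s).
- a[2] agent_id=3 → 5 match(es) in b → 5 row(s).
- a[3] agent_id=6 → 2 match(es) in b → 2 row(s).
- a[4] agent_id=9 → no match; dropped.
- a[5] agent_id=9 → no match; dropped.
- a[6] agent_id=5 → 3 match(es) in b → 3 row(s).

(Frank, Carol, 6, 9); (Frank, Dave, 6, 9); (Heidi, Carol, 4, 9); (Heidi, Dave, 4, 9); (Heidi, Frank, 4, 6); (Heidi, Liam, 4, 5); (Ivan, Carol, 3, 9); (Ivan, Dave, 3, 9); (Ivan, Frank, 3, 6); (Ivan, Heidi, 3, 4); (Ivan, Liam, 3, 5); (Liam, Carol, 5, 9); (Liam, Dave, 5, 9); (Liam, Frank, 5, 6)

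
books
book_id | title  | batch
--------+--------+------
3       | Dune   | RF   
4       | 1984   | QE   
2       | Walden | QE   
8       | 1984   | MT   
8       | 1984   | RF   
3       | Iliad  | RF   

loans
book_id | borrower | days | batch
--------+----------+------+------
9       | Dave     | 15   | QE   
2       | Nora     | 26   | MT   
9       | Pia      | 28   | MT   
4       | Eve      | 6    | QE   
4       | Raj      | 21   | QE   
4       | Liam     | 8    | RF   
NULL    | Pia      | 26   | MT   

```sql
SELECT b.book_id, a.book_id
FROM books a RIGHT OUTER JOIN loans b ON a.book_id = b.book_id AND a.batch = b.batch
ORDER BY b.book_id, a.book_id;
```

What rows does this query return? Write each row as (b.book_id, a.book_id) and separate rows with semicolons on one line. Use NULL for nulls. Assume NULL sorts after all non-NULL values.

(2, NULL); (4, 4); (4, 4); (4, NULL); (9, NULL); (9, NULL); (NULL, NULL)

RIGHT JOIN keeps every row from `loans`; unmatched rows get NULL for `books`'s columns.
Matching on a.book_id = b.book_id AND a.batch = b.batch. A NULL in a compared column never satisfies the condition.
- a (book_id=3, batch=RF) has no partner in b.
- a (book_id=4, batch=QE) pairs with 2 row(s) of b.
- a (book_id=2, batch=QE) has no partner in b.
- a (book_id=8, batch=MT) has no partner in b.
- a (book_id=8, batch=RF) has no partner in b.
- a (book_id=3, batch=RF) has no partner in b.
- 5 b row(s) had no a match → kept, a columns NULL.
After projecting and ordering:
b.book_id | a.book_id
2 | NULL
4 | 4
4 | 4
4 | NULL
9 | NULL
9 | NULL
NULL | NULL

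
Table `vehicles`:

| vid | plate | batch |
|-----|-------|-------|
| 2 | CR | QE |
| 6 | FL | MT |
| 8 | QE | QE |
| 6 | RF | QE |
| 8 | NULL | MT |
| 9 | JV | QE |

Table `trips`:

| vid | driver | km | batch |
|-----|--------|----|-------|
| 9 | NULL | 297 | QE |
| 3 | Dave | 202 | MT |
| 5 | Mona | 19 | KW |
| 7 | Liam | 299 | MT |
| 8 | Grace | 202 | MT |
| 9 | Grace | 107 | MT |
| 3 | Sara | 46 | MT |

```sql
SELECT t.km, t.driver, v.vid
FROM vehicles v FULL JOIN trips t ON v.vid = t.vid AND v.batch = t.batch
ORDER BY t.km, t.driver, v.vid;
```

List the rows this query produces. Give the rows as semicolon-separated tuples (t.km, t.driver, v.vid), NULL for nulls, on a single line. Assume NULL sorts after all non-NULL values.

(19, Mona, NULL); (46, Sara, NULL); (107, Grace, NULL); (202, Dave, NULL); (202, Grace, 8); (297, NULL, 9); (299, Liam, NULL); (NULL, NULL, 2); (NULL, NULL, 6); (NULL, NULL, 6); (NULL, NULL, 8)

FULL OUTER JOIN keeps every row from both sides; unmatched rows get NULL for the other side's columns.
Matching on v.vid = t.vid AND v.batch = t.batch.
- v (vid=2, batch=QE) has no partner → padded with NULL.
- v (vid=6, batch=MT) has no partner → padded with NULL.
- v (vid=8, batch=QE) has no partner → padded with NULL.
- v (vid=6, batch=QE) has no partner → padded with NULL.
- v (vid=8, batch=MT) pairs with 1 row(s) of t.
- v (vid=9, batch=QE) pairs with 1 row(s) of t.
- plus 5 unmatched t row(s), each kept with NULL v columns.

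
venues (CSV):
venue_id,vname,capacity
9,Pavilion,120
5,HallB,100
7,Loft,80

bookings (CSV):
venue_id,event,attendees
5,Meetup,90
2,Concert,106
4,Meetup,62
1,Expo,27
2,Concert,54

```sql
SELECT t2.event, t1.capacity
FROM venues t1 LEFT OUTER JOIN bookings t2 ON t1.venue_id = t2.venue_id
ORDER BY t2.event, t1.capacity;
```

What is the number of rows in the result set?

LEFT JOIN keeps every row from `venues`; unmatched rows get NULL for `bookings`'s columns.
Matching on t1.venue_id = t2.venue_id.
- t1[0] venue_id=9 → no match; kept with NULLs on the t2 side.
- t1[1] venue_id=5 → 1 match(es) in t2 → 1 row(s).
- t1[2] venue_id=7 → no match; kept with NULLs on the t2 side.
Total: 1 matched + 2 padded = 3 rows.

3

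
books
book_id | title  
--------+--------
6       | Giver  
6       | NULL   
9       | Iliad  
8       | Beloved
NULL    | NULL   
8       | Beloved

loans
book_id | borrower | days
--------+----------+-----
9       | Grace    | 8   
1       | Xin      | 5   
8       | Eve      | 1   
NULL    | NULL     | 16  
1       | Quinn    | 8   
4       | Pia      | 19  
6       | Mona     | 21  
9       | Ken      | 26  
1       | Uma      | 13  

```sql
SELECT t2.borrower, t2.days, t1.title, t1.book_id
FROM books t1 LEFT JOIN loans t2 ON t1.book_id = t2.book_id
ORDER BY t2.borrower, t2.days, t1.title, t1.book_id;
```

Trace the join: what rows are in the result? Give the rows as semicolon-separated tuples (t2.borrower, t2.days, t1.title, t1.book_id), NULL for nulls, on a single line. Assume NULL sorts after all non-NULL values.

LEFT JOIN keeps every row from `books`; unmatched rows get NULL for `loans`'s columns.
Matching on t1.book_id = t2.book_id. A NULL in a compared column never satisfies the condition.
- t1 (book_id=6) pairs with 1 row(s) of t2.
- t1 (book_id=6) pairs with 1 row(s) of t2.
- t1 (book_id=9) pairs with 2 row(s) of t2.
- t1 (book_id=8) pairs with 1 row(s) of t2.
- t1 (book_id=NULL) has no partner → padded with NULL.
- t1 (book_id=8) pairs with 1 row(s) of t2.
After projecting and ordering:
t2.borrower | t2.days | t1.title | t1.book_id
Eve | 1 | Beloved | 8
Eve | 1 | Beloved | 8
Grace | 8 | Iliad | 9
Ken | 26 | Iliad | 9
Mona | 21 | Giver | 6
Mona | 21 | NULL | 6
NULL | NULL | NULL | NULL

(Eve, 1, Beloved, 8); (Eve, 1, Beloved, 8); (Grace, 8, Iliad, 9); (Ken, 26, Iliad, 9); (Mona, 21, Giver, 6); (Mona, 21, NULL, 6); (NULL, NULL, NULL, NULL)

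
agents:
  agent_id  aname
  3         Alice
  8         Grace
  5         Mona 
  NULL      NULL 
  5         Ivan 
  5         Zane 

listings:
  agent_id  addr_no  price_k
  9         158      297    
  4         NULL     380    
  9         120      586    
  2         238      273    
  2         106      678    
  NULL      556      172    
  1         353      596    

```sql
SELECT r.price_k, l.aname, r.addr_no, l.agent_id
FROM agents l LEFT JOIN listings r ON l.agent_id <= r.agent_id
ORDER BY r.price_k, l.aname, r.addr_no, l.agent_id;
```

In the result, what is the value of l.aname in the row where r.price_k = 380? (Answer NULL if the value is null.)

Alice

LEFT JOIN keeps every row from `agents`; unmatched rows get NULL for `listings`'s columns.
Matching on l.agent_id <= r.agent_id. A NULL in a compared column never satisfies the condition.
- l (agent_id=3) pairs with 3 row(s) of r.
- l (agent_id=8) pairs with 2 row(s) of r.
- l (agent_id=5) pairs with 2 row(s) of r.
- l (agent_id=NULL) has no partner → padded with NULL.
- l (agent_id=5) pairs with 2 row(s) of r.
- l (agent_id=5) pairs with 2 row(s) of r.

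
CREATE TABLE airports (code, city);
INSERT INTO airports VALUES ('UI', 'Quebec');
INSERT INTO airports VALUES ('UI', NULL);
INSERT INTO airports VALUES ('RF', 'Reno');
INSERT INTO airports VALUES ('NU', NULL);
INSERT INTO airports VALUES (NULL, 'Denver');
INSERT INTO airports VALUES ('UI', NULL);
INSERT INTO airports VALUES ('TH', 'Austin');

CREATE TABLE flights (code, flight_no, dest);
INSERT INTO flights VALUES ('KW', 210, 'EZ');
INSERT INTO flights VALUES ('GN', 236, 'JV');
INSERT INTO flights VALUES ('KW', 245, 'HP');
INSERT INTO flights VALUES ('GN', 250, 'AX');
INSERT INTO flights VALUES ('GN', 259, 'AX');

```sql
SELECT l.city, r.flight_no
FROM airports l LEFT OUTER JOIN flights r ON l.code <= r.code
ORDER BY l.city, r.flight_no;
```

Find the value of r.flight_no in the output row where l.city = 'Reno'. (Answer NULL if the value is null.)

NULL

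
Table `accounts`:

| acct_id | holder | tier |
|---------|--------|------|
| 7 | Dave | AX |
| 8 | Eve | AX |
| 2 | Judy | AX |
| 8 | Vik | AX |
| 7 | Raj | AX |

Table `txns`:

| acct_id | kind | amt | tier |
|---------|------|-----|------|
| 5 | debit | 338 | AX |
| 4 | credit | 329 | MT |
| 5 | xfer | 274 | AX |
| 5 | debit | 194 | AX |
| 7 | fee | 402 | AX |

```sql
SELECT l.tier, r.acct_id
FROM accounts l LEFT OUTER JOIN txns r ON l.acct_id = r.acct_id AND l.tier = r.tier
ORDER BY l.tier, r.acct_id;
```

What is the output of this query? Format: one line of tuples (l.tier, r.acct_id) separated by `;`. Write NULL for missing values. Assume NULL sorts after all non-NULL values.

(AX, 7); (AX, 7); (AX, NULL); (AX, NULL); (AX, NULL)

LEFT JOIN keeps every row from `accounts`; unmatched rows get NULL for `txns`'s columns.
Matching on l.acct_id = r.acct_id AND l.tier = r.tier.
Matched pairs: 2; unmatched l rows kept: 3.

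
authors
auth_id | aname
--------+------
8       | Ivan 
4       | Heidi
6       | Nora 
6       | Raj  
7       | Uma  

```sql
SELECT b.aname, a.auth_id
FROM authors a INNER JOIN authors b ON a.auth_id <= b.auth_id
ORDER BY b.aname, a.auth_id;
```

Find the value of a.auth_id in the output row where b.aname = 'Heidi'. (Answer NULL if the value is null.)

INNER JOIN keeps only pairs where the ON condition holds.
Matching on a.auth_id <= b.auth_id.
Matched pairs: 16.

4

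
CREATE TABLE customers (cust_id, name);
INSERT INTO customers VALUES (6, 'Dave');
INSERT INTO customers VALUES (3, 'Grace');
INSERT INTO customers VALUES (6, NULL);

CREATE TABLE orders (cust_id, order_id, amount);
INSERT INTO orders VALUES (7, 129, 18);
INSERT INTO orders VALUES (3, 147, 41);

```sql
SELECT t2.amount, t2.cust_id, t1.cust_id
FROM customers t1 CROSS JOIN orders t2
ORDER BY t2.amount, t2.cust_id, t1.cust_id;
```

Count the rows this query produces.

6

CROSS JOIN pairs every row of `customers` with every row of `orders`: 3 × 2 = 6 rows.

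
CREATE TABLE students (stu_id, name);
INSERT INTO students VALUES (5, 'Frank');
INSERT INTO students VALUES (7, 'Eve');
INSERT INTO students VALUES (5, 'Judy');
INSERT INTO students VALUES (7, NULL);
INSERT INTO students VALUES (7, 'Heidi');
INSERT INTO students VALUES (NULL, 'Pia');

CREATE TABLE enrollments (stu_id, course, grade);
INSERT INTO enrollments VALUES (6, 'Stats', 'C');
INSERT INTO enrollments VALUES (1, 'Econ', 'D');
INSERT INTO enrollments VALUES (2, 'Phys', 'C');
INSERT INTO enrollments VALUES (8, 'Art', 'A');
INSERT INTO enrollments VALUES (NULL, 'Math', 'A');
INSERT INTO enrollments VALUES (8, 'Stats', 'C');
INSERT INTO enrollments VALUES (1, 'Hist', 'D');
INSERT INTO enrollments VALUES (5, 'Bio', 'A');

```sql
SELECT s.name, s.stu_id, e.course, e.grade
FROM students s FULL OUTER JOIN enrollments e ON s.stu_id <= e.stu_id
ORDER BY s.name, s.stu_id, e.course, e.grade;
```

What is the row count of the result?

19

FULL OUTER JOIN keeps every row from both sides; unmatched rows get NULL for the other side's columns.
Matching on s.stu_id <= e.stu_id. A NULL in a compared column never satisfies the condition.
- stu_id=5: 4 matching e row(s), so 4 row(s) emitted.
- stu_id=7: 2 matching e row(s), so 2 row(s) emitted.
- stu_id=5: 4 matching e row(s), so 4 row(s) emitted.
- stu_id=7: 2 matching e row(s), so 2 row(s) emitted.
- stu_id=7: 2 matching e row(s), so 2 row(s) emitted.
- stu_id=NULL: no e row matches, row kept with e columns NULL.
- 4 e row(s) had no s match → kept, s columns NULL.
Total: 14 matched + 5 padded = 19 rows.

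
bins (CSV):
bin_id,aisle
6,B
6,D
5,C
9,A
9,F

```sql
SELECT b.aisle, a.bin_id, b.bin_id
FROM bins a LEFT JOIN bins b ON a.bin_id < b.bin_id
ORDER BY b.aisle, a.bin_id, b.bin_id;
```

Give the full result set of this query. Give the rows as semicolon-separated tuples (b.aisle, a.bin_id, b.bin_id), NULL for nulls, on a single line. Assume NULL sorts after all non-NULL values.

LEFT JOIN keeps every row from `bins a`; unmatched rows get NULL for `bins b`'s columns.
Matching on a.bin_id < b.bin_id.
Matched pairs: 8; unmatched a rows kept: 2.

(A, 5, 9); (A, 6, 9); (A, 6, 9); (B, 5, 6); (D, 5, 6); (F, 5, 9); (F, 6, 9); (F, 6, 9); (NULL, 9, NULL); (NULL, 9, NULL)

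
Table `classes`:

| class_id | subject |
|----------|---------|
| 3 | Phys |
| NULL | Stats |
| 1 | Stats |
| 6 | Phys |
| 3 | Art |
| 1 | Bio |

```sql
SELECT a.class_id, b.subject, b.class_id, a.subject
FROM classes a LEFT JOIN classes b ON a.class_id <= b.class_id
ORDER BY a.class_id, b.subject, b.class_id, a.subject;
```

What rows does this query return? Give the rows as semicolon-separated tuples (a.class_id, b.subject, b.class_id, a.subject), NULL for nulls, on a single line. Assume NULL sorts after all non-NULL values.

(1, Art, 3, Bio); (1, Art, 3, Stats); (1, Bio, 1, Bio); (1, Bio, 1, Stats); (1, Phys, 3, Bio); (1, Phys, 3, Stats); (1, Phys, 6, Bio); (1, Phys, 6, Stats); (1, Stats, 1, Bio); (1, Stats, 1, Stats); (3, Art, 3, Art); (3, Art, 3, Phys); (3, Phys, 3, Art); (3, Phys, 3, Phys); (3, Phys, 6, Art); (3, Phys, 6, Phys); (6, Phys, 6, Phys); (NULL, NULL, NULL, Stats)

LEFT JOIN keeps every row from `classes a`; unmatched rows get NULL for `classes b`'s columns.
Matching on a.class_id <= b.class_id. A NULL in a compared column never satisfies the condition.
Matched pairs: 17; unmatched a rows kept: 1.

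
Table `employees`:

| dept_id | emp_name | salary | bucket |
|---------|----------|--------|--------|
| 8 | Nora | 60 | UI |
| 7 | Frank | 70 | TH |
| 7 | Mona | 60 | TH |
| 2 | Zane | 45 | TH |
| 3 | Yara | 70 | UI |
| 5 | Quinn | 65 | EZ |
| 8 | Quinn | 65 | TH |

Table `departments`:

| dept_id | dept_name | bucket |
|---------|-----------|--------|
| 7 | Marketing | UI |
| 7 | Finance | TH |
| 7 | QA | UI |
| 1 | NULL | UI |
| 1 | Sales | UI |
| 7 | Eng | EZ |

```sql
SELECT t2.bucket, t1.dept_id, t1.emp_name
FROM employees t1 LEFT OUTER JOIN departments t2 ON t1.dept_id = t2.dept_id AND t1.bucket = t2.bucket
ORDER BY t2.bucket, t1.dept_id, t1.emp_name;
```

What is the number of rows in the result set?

7

LEFT JOIN keeps every row from `employees`; unmatched rows get NULL for `departments`'s columns.
Matching on t1.dept_id = t2.dept_id AND t1.bucket = t2.bucket.
Matched pairs: 2; unmatched t1 rows kept: 5.
Total: 2 matched + 5 padded = 7 rows.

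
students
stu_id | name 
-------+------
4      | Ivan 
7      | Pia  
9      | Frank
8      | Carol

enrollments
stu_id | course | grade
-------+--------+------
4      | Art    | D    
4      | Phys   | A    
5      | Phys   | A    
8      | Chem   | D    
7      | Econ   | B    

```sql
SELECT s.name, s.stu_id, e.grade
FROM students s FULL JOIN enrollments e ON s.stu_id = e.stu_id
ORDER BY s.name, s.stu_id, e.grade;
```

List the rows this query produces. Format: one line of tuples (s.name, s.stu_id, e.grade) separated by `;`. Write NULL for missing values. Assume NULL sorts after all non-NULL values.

(Carol, 8, D); (Frank, 9, NULL); (Ivan, 4, A); (Ivan, 4, D); (Pia, 7, B); (NULL, NULL, A)

FULL OUTER JOIN keeps every row from both sides; unmatched rows get NULL for the other side's columns.
Matching on s.stu_id = e.stu_id.
- s[0] stu_id=4 → 2 match(es) in e → 2 row(s).
- s[1] stu_id=7 → 1 match(es) in e → 1 row(s).
- s[2] stu_id=9 → no match; kept with NULLs on the e side.
- s[3] stu_id=8 → 1 match(es) in e → 1 row(s).
- plus 1 unmatched e row(s), each kept with NULL s columns.
After projecting and ordering:
s.name | s.stu_id | e.grade
Carol | 8 | D
Frank | 9 | NULL
Ivan | 4 | A
Ivan | 4 | D
Pia | 7 | B
NULL | NULL | A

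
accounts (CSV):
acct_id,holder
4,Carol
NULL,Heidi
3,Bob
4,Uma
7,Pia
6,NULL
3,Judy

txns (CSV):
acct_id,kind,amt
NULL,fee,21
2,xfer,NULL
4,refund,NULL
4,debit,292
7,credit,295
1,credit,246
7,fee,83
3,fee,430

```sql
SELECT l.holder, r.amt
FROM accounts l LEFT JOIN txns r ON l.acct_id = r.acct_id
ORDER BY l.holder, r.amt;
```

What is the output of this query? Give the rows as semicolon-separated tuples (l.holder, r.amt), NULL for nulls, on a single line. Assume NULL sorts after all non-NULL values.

LEFT JOIN keeps every row from `accounts`; unmatched rows get NULL for `txns`'s columns.
Matching on l.acct_id = r.acct_id. A NULL in a compared column never satisfies the condition.
- l row (acct_id=4): matches 2 r row(s) → 2 output row(s).
- l row (acct_id=NULL): no match → kept, r columns NULL.
- l row (acct_id=3): matches 1 r row(s) → 1 output row(s).
- l row (acct_id=4): matches 2 r row(s) → 2 output row(s).
- l row (acct_id=7): matches 2 r row(s) → 2 output row(s).
- l row (acct_id=6): no match → kept, r columns NULL.
- l row (acct_id=3): matches 1 r row(s) → 1 output row(s).
After projecting and ordering:
l.holder | r.amt
Bob | 430
Carol | 292
Carol | NULL
Heidi | NULL
Judy | 430
Pia | 83
Pia | 295
Uma | 292
Uma | NULL
NULL | NULL

(Bob, 430); (Carol, 292); (Carol, NULL); (Heidi, NULL); (Judy, 430); (Pia, 83); (Pia, 295); (Uma, 292); (Uma, NULL); (NULL, NULL)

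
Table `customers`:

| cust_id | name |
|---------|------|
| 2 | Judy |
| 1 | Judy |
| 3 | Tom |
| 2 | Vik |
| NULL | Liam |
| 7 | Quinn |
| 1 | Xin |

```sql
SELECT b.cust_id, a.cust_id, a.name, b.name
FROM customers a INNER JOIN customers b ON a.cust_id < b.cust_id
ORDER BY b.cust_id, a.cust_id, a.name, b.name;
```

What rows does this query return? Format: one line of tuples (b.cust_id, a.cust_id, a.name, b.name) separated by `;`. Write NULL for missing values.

(2, 1, Judy, Judy); (2, 1, Judy, Vik); (2, 1, Xin, Judy); (2, 1, Xin, Vik); (3, 1, Judy, Tom); (3, 1, Xin, Tom); (3, 2, Judy, Tom); (3, 2, Vik, Tom); (7, 1, Judy, Quinn); (7, 1, Xin, Quinn); (7, 2, Judy, Quinn); (7, 2, Vik, Quinn); (7, 3, Tom, Quinn)

INNER JOIN keeps only pairs where the ON condition holds.
Matching on a.cust_id < b.cust_id. A NULL in a compared column never satisfies the condition.
Matched pairs: 13.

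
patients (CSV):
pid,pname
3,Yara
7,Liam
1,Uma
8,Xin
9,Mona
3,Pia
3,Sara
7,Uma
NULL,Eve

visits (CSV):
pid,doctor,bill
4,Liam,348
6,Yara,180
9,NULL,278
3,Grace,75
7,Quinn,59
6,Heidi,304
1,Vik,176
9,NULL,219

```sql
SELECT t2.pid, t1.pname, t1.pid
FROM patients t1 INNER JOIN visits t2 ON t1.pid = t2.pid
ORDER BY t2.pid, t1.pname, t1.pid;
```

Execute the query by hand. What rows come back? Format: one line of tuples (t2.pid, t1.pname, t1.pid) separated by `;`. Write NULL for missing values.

(1, Uma, 1); (3, Pia, 3); (3, Sara, 3); (3, Yara, 3); (7, Liam, 7); (7, Uma, 7); (9, Mona, 9); (9, Mona, 9)

INNER JOIN keeps only pairs where the ON condition holds.
Matching on t1.pid = t2.pid. A NULL in a compared column never satisfies the condition.
Matched pairs: 8.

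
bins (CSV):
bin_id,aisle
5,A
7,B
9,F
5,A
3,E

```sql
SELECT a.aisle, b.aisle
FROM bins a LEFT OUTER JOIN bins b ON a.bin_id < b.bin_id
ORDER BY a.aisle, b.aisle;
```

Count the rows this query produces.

LEFT JOIN keeps every row from `bins a`; unmatched rows get NULL for `bins b`'s columns.
Matching on a.bin_id < b.bin_id.
Matched pairs: 9; unmatched a rows kept: 1.
Total: 9 matched + 1 padded = 10 rows.

10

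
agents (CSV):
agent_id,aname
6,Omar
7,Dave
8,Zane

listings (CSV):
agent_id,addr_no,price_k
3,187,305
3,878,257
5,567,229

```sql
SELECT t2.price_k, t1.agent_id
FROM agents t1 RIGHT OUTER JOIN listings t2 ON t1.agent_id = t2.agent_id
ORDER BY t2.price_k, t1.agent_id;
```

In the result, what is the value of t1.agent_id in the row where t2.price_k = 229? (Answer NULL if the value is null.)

NULL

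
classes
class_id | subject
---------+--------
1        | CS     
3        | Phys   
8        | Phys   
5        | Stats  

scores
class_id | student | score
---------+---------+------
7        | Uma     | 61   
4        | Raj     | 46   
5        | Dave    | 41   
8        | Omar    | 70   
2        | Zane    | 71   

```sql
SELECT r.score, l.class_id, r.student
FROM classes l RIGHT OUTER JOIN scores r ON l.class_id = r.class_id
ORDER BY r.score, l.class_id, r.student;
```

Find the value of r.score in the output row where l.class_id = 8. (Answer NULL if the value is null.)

70

RIGHT JOIN keeps every row from `scores`; unmatched rows get NULL for `classes`'s columns.
Matching on l.class_id = r.class_id.
- class_id=1: no matching r row.
- class_id=3: no matching r row.
- class_id=8: 1 matching r row(s), so 1 row(s) emitted.
- class_id=5: 1 matching r row(s), so 1 row(s) emitted.
- 3 r row(s) had no l match → kept, l columns NULL.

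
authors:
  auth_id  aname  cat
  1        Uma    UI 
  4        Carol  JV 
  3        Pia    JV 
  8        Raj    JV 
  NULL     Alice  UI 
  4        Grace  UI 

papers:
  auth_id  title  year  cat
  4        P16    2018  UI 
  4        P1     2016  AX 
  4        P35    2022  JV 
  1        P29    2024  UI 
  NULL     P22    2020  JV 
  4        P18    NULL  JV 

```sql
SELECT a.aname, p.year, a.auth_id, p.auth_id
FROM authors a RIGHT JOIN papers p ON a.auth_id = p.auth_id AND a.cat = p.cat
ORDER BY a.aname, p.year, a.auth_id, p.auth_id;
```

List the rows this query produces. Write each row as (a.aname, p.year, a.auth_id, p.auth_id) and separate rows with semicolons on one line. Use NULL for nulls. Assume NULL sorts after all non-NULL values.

(Carol, 2022, 4, 4); (Carol, NULL, 4, 4); (Grace, 2018, 4, 4); (Uma, 2024, 1, 1); (NULL, 2016, NULL, 4); (NULL, 2020, NULL, NULL)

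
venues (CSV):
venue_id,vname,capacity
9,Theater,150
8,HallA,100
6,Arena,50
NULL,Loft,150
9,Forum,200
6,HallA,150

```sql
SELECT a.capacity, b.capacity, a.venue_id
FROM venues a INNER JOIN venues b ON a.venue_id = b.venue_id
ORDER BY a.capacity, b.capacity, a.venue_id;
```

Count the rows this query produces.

9

INNER JOIN keeps only pairs where the ON condition holds.
Matching on a.venue_id = b.venue_id. A NULL in a compared column never satisfies the condition.
- venue_id=9: 2 matching b row(s), so 2 row(s) emitted.
- venue_id=8: 1 matching b row(s), so 1 row(s) emitted.
- venue_id=6: 2 matching b row(s), so 2 row(s) emitted.
- venue_id=NULL: no matching b row, dropped.
- venue_id=9: 2 matching b row(s), so 2 row(s) emitted.
- venue_id=6: 2 matching b row(s), so 2 row(s) emitted.
Total: 9 rows.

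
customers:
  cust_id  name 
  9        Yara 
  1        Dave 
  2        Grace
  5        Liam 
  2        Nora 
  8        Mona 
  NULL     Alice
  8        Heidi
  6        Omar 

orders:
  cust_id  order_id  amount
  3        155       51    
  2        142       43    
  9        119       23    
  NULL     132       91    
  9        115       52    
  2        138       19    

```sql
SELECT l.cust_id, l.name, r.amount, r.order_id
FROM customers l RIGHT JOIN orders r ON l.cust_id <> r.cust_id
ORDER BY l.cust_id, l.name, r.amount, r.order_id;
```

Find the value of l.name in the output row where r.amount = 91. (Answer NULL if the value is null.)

RIGHT JOIN keeps every row from `orders`; unmatched rows get NULL for `customers`'s columns.
Matching on l.cust_id <> r.cust_id. A NULL in a compared column never satisfies the condition.
Matched pairs: 34; unmatched r rows kept: 1.

NULL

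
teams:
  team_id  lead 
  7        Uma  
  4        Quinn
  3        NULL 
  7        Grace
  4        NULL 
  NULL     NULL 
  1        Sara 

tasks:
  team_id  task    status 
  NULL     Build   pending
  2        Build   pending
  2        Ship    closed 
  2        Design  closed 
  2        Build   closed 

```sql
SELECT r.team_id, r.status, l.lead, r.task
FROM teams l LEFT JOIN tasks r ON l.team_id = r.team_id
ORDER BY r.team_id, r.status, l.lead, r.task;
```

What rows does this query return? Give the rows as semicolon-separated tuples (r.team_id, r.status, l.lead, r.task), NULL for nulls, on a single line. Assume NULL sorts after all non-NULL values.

LEFT JOIN keeps every row from `teams`; unmatched rows get NULL for `tasks`'s columns.
Matching on l.team_id = r.team_id. A NULL in a compared column never satisfies the condition.
- l row (team_id=7): no match → kept, r columns NULL.
- l row (team_id=4): no match → kept, r columns NULL.
- l row (team_id=3): no match → kept, r columns NULL.
- l row (team_id=7): no match → kept, r columns NULL.
- l row (team_id=4): no match → kept, r columns NULL.
- l row (team_id=NULL): no match → kept, r columns NULL.
- l row (team_id=1): no match → kept, r columns NULL.
After projecting and ordering:
r.team_id | r.status | l.lead | r.task
NULL | NULL | Grace | NULL
NULL | NULL | Quinn | NULL
NULL | NULL | Sara | NULL
NULL | NULL | Uma | NULL
NULL | NULL | NULL | NULL
NULL | NULL | NULL | NULL
NULL | NULL | NULL | NULL

(NULL, NULL, Grace, NULL); (NULL, NULL, Quinn, NULL); (NULL, NULL, Sara, NULL); (NULL, NULL, Uma, NULL); (NULL, NULL, NULL, NULL); (NULL, NULL, NULL, NULL); (NULL, NULL, NULL, NULL)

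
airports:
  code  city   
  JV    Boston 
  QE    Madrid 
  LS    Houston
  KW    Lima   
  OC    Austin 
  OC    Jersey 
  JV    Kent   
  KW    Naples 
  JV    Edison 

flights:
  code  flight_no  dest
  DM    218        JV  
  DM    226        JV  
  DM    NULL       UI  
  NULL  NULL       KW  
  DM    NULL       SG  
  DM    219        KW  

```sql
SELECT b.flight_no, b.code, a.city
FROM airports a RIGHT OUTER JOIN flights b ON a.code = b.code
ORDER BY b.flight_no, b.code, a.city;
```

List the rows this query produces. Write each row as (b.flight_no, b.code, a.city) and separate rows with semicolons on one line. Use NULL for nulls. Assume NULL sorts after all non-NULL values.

RIGHT JOIN keeps every row from `flights`; unmatched rows get NULL for `airports`'s columns.
Matching on a.code = b.code. A NULL in a compared column never satisfies the condition.
- code=JV: no matching b row.
- code=QE: no matching b row.
- code=LS: no matching b row.
- code=KW: no matching b row.
- code=OC: no matching b row.
- code=OC: no matching b row.
- code=JV: no matching b row.
- code=KW: no matching b row.
- code=JV: no matching b row.
- 6 b row(s) had no a match → kept, a columns NULL.
After projecting and ordering:
b.flight_no | b.code | a.city
218 | DM | NULL
219 | DM | NULL
226 | DM | NULL
NULL | DM | NULL
NULL | DM | NULL
NULL | NULL | NULL

(218, DM, NULL); (219, DM, NULL); (226, DM, NULL); (NULL, DM, NULL); (NULL, DM, NULL); (NULL, NULL, NULL)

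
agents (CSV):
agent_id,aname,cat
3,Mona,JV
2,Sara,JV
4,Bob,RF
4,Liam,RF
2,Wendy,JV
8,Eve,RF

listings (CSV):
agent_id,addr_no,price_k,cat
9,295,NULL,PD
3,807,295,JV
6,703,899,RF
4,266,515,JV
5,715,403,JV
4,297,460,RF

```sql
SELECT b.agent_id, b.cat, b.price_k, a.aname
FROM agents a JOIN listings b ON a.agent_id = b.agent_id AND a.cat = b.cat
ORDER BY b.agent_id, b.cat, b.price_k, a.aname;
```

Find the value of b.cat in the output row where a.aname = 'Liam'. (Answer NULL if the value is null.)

RF

INNER JOIN keeps only pairs where the ON condition holds.
Matching on a.agent_id = b.agent_id AND a.cat = b.cat.
- a[0] agent_id=3, cat=JV → 1 match(es) in b → 1 row(s).
- a[1] agent_id=2, cat=JV → no match; dropped.
- a[2] agent_id=4, cat=RF → 1 match(es) in b → 1 row(s).
- a[3] agent_id=4, cat=RF → 1 match(es) in b → 1 row(s).
- a[4] agent_id=2, cat=JV → no match; dropped.
- a[5] agent_id=8, cat=RF → no match; dropped.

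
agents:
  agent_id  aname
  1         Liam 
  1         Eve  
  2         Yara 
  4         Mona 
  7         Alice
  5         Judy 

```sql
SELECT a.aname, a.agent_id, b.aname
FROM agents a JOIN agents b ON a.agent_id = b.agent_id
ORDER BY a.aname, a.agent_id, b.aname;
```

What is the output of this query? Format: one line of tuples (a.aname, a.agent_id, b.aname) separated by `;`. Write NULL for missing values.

INNER JOIN keeps only pairs where the ON condition holds.
Matching on a.agent_id = b.agent_id.
- agent_id=1: 2 matching b row(s), so 2 row(s) emitted.
- agent_id=1: 2 matching b row(s), so 2 row(s) emitted.
- agent_id=2: 1 matching b row(s), so 1 row(s) emitted.
- agent_id=4: 1 matching b row(s), so 1 row(s) emitted.
- agent_id=7: 1 matching b row(s), so 1 row(s) emitted.
- agent_id=5: 1 matching b row(s), so 1 row(s) emitted.
After projecting and ordering:
a.aname | a.agent_id | b.aname
Alice | 7 | Alice
Eve | 1 | Eve
Eve | 1 | Liam
Judy | 5 | Judy
Liam | 1 | Eve
Liam | 1 | Liam
Mona | 4 | Mona
Yara | 2 | Yara

(Alice, 7, Alice); (Eve, 1, Eve); (Eve, 1, Liam); (Judy, 5, Judy); (Liam, 1, Eve); (Liam, 1, Liam); (Mona, 4, Mona); (Yara, 2, Yara)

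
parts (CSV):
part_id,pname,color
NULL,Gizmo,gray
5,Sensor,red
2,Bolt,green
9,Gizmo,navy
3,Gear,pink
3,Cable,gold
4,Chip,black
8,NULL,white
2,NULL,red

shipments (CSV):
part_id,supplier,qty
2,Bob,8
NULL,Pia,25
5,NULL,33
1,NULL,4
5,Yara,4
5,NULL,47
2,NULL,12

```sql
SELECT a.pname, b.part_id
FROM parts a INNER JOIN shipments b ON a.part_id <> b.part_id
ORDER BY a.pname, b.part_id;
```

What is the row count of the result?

41

INNER JOIN keeps only pairs where the ON condition holds.
Matching on a.part_id <> b.part_id. A NULL in a compared column never satisfies the condition.
Matched pairs: 41.
Total: 41 rows.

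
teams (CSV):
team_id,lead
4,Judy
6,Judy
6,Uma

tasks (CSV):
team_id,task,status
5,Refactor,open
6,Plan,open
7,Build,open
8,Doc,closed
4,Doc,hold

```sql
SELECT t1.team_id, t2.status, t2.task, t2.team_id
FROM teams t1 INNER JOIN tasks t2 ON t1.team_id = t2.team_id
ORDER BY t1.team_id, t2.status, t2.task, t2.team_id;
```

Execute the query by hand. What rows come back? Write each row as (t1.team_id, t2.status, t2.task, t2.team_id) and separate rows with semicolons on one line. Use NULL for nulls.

(4, hold, Doc, 4); (6, open, Plan, 6); (6, open, Plan, 6)

INNER JOIN keeps only pairs where the ON condition holds.
Matching on t1.team_id = t2.team_id.
- t1 (team_id=4) pairs with 1 row(s) of t2.
- t1 (team_id=6) pairs with 1 row(s) of t2.
- t1 (team_id=6) pairs with 1 row(s) of t2.
After projecting and ordering:
t1.team_id | t2.status | t2.task | t2.team_id
4 | hold | Doc | 4
6 | open | Plan | 6
6 | open | Plan | 6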